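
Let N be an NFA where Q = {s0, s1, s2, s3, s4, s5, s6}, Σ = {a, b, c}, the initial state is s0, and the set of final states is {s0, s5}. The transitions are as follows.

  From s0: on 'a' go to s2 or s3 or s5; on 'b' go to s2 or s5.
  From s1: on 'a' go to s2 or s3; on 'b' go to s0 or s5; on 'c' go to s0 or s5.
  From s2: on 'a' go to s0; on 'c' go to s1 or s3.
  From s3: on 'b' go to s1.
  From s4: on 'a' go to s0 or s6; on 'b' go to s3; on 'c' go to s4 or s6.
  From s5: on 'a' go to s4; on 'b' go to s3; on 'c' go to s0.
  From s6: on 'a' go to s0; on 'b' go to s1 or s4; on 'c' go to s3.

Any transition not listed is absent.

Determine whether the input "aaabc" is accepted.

Start in {s0}.
Read 'a': s0→{s2, s3, s5}; now {s2, s3, s5}.
Read 'a': s2→{s0}, s3→∅, s5→{s4}; now {s0, s4}.
Read 'a': s0→{s2, s3, s5}, s4→{s0, s6}; now {s0, s2, s3, s5, s6}.
Read 'b': s0→{s2, s5}, s2→∅, s3→{s1}, s5→{s3}, s6→{s1, s4}; now {s1, s2, s3, s4, s5}.
Read 'c': s1→{s0, s5}, s2→{s1, s3}, s3→∅, s4→{s4, s6}, s5→{s0}; now {s0, s1, s3, s4, s5, s6}.
The final set {s0, s1, s3, s4, s5, s6} contains the accepting states s0, s5.

Yes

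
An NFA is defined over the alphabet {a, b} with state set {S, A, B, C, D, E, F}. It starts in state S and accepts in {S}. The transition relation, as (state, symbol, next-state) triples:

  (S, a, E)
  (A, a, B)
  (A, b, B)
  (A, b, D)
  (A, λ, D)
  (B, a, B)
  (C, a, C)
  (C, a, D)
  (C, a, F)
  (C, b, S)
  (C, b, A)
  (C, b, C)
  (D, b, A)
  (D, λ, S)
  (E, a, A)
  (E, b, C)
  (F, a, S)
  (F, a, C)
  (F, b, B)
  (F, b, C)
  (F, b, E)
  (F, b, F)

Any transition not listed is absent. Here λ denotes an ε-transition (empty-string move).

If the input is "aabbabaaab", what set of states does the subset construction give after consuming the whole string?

{S, A, B, C, D, E, F}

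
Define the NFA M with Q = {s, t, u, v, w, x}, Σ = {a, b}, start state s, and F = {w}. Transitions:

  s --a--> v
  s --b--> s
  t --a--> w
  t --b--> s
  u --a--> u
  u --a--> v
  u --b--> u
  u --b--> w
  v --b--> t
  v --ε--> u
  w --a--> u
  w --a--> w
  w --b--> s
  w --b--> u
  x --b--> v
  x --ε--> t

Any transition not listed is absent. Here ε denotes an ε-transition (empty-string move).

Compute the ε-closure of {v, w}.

{u, v, w}

Begin with {v, w}.
ε-move v → u; add u.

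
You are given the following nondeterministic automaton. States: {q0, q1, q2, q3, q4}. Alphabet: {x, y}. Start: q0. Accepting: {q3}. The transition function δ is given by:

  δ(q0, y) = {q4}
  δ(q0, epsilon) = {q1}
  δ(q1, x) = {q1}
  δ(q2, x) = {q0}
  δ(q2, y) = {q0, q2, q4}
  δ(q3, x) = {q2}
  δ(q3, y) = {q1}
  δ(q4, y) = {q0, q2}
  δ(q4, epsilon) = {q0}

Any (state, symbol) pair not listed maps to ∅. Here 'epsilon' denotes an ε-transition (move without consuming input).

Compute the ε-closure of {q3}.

{q3}

Begin with {q3}.
No ε-moves leave this set, so the closure equals the set itself.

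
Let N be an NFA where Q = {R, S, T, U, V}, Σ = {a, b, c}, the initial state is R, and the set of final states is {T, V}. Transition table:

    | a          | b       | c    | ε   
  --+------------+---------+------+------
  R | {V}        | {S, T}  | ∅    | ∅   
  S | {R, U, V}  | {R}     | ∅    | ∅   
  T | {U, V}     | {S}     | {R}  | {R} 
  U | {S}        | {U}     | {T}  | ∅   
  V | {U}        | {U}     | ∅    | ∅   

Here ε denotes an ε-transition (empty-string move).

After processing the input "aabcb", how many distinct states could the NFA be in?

Start in {R}.
Read 'a': R→{V}; now {V}.
Read 'a': V→{U}; now {U}.
Read 'b': U→{U}; now {U}.
Read 'c': U→{T}; union {T}; ε-closure = {R, T}.
Read 'b': R→{S, T}, T→{S}; union {S, T}; ε-closure = {R, S, T}.
That set has 3 states.

3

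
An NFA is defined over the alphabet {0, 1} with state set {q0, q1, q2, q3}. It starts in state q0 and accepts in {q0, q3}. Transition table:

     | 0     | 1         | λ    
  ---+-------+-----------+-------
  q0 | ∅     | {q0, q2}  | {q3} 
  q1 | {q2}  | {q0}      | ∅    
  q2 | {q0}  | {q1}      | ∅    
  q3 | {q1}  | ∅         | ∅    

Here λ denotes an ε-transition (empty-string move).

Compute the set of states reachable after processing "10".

Start: ε-closure({q0}) = {q0, q3}.
Read '1': q0→{q0, q2}, q3→∅; union {q0, q2}; ε-closure = {q0, q2, q3}.
Read '0': q0→∅, q2→{q0}, q3→{q1}; union {q0, q1}; ε-closure = {q0, q1, q3}.

{q0, q1, q3}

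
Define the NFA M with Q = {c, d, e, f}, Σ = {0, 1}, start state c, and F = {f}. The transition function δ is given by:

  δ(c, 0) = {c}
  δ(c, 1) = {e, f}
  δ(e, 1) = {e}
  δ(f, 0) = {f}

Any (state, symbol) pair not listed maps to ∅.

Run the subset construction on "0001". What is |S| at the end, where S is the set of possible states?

2

Start in {c}.
Read '0': c→{c}; now {c}.
Read '0': c→{c}; now {c}.
Read '0': c→{c}; now {c}.
Read '1': c→{e, f}; now {e, f}.
That set has 2 states.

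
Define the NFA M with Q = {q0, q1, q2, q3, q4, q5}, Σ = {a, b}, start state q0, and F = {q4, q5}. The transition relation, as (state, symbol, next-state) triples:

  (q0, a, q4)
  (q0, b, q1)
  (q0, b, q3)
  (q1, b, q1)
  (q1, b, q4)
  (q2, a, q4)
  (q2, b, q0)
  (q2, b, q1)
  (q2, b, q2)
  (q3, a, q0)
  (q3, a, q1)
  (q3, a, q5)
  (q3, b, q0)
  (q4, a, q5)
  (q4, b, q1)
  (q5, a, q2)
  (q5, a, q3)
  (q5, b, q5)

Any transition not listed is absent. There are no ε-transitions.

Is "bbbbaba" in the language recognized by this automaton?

No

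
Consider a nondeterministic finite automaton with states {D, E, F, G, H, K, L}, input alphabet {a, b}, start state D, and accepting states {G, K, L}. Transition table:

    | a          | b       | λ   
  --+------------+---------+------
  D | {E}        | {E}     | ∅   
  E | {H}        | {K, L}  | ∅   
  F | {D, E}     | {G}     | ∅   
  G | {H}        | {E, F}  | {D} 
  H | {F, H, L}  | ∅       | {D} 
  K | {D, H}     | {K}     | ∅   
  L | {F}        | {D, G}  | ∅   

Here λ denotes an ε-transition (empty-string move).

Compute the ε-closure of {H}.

{D, H}

Begin with {H}.
ε-move H → D; add D.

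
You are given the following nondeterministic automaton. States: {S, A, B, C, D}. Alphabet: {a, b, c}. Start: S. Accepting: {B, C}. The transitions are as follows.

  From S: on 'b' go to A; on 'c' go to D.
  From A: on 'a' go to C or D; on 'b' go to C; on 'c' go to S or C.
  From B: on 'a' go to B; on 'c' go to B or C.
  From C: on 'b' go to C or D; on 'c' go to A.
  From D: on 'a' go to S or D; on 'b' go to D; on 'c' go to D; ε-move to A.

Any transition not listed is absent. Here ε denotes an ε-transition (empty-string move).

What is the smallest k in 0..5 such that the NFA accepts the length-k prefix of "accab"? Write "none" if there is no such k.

none

Start in {S}.
Read 'a': S→∅; now ∅.
The set is empty and remains empty for the remaining 4 symbols.
No reachable set along the way intersects F.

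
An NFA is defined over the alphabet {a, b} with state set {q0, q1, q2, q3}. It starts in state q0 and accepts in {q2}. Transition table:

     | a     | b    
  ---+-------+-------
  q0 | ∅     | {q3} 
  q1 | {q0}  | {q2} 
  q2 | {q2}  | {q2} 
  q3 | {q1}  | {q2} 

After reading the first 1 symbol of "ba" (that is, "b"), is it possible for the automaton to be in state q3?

Start in {q0}.
Read 'b': q0→{q3}; now {q3}.
State q3 is in {q3}.

Yes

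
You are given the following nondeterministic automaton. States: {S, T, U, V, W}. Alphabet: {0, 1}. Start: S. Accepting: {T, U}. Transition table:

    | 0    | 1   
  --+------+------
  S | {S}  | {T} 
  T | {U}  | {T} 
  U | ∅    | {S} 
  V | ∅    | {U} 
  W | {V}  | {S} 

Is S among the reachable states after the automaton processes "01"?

No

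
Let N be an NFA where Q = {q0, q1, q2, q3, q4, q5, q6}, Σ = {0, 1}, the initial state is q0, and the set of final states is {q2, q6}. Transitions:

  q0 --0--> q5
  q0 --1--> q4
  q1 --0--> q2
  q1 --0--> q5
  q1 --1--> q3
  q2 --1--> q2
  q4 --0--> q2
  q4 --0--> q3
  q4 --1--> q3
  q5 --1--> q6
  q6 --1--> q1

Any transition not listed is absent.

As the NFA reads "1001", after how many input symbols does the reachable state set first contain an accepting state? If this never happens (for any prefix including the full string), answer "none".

Start in {q0}.
Read '1': q0→{q4}; now {q4}.
Read '0': q4→{q2, q3}; now {q2, q3}.
None of the earlier sets intersect F, but {q2, q3} does.

2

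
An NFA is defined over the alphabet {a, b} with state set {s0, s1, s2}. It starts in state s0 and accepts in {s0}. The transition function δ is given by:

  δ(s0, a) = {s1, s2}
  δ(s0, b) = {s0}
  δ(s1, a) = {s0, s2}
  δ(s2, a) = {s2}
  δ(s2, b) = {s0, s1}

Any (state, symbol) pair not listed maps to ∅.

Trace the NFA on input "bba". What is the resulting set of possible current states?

Start in {s0}.
Read 'b': s0→{s0}; now {s0}.
Read 'b': s0→{s0}; now {s0}.
Read 'a': s0→{s1, s2}; now {s1, s2}.

{s1, s2}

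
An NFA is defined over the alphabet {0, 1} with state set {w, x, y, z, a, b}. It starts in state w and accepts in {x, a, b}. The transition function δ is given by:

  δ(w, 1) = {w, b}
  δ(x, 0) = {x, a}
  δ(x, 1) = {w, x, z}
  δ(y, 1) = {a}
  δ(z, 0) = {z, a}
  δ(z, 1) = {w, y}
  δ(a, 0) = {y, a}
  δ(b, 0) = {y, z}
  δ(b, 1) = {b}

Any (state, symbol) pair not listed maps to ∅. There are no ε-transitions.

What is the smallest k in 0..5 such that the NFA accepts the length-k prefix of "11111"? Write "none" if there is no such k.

1

Start in {w}.
Read '1': w→{w, b}; now {w, b}.
None of the earlier sets intersect F, but {w, b} does.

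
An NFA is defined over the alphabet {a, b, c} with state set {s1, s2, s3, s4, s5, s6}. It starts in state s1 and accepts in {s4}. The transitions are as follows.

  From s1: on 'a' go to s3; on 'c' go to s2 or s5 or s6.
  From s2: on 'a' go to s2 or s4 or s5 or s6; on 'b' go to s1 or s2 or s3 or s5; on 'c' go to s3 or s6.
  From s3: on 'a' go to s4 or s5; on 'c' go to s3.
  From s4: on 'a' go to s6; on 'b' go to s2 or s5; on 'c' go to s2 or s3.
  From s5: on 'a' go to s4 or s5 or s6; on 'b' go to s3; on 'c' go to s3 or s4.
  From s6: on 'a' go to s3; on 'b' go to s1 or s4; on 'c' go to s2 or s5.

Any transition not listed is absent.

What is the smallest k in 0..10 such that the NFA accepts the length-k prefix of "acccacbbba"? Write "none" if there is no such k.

5

Start in {s1}.
Read 'a': s1→{s3}; now {s3}.
Read 'c': s3→{s3}; now {s3}.
Read 'c': s3→{s3}; now {s3}.
Read 'c': s3→{s3}; now {s3}.
Read 'a': s3→{s4, s5}; now {s4, s5}.
None of the earlier sets intersect F, but {s4, s5} does.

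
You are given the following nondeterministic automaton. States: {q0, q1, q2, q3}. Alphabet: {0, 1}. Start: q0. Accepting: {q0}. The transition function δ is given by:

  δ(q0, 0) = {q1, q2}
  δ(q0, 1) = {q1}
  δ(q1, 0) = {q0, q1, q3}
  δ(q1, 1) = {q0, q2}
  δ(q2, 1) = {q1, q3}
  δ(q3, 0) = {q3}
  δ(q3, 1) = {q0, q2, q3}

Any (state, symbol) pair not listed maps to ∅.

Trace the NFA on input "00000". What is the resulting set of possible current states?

Start in {q0}.
Read '0': q0→{q1, q2}; now {q1, q2}.
Read '0': q1→{q0, q1, q3}, q2→∅; now {q0, q1, q3}.
Read '0': q0→{q1, q2}, q1→{q0, q1, q3}, q3→{q3}; now {q0, q1, q2, q3}.
Read '0': q0→{q1, q2}, q1→{q0, q1, q3}, q2→∅, q3→{q3}; now {q0, q1, q2, q3}.
Read '0': q0→{q1, q2}, q1→{q0, q1, q3}, q2→∅, q3→{q3}; now {q0, q1, q2, q3}.

{q0, q1, q2, q3}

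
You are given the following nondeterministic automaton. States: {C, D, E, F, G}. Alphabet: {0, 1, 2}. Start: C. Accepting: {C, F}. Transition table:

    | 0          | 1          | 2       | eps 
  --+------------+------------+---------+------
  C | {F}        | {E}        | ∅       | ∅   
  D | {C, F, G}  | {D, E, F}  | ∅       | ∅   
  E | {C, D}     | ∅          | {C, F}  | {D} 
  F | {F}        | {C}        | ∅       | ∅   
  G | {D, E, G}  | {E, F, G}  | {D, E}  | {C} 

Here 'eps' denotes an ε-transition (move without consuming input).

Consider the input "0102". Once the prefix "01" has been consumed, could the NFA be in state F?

No

Start in {C}.
Read '0': C→{F}; now {F}.
Read '1': F→{C}; now {C}.
State F is not in {C}.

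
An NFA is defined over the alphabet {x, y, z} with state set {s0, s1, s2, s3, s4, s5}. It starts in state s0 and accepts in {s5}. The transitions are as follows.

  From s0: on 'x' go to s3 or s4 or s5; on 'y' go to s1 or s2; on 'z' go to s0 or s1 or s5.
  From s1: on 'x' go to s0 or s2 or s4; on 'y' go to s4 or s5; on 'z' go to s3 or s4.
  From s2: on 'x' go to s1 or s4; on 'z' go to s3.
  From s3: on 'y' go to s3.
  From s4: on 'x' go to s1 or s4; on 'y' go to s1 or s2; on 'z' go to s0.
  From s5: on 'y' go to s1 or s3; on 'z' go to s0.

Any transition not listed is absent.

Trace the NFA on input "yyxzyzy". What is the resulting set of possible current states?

{s1, s2, s3}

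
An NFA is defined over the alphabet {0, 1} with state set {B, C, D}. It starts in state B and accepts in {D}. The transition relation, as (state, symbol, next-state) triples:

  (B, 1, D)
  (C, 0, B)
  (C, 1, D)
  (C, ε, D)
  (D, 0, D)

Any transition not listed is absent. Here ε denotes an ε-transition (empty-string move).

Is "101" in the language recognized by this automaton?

Start in {B}.
Read '1': B→{D}; now {D}.
Read '0': D→{D}; now {D}.
Read '1': D→∅; now ∅.
The final set ∅ contains no accepting state.

No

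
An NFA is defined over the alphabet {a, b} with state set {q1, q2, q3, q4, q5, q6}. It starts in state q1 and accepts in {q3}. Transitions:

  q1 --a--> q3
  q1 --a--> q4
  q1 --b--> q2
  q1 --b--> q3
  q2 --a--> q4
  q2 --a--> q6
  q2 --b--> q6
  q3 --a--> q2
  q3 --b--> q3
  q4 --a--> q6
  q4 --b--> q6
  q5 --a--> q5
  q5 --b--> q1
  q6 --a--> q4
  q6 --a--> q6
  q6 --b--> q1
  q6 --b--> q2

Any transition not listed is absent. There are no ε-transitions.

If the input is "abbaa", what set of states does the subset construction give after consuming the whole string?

{q2, q4, q6}

Start in {q1}.
Read 'a': {q1} → {q3, q4}.
Read 'b': {q3, q4} → {q3, q6}.
Read 'b': {q3, q6} → {q1, q2, q3}.
Read 'a': {q1, q2, q3} → {q2, q3, q4, q6}.
Read 'a': {q2, q3, q4, q6} → {q2, q4, q6}.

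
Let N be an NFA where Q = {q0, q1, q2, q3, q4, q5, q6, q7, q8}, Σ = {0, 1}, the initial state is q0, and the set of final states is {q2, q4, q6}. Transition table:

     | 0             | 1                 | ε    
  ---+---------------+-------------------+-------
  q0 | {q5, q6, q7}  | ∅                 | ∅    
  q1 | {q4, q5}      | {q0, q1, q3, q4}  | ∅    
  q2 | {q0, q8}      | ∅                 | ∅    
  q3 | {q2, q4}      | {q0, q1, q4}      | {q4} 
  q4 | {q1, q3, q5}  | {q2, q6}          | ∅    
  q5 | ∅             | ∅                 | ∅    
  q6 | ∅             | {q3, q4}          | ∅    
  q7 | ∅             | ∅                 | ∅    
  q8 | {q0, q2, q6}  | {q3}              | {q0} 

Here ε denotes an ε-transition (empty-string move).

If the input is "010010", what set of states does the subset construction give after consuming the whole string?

{q0, q1, q2, q3, q4, q5, q6, q7, q8}

Start in {q0}.
Read '0': {q0} → {q5, q6, q7}.
Read '1': {q5, q6, q7} → {q3, q4}.
Read '0': {q3, q4} → {q1, q2, q3, q4, q5}.
Read '0': {q1, q2, q3, q4, q5} → {q0, q1, q2, q3, q4, q5, q8}.
Read '1': {q0, q1, q2, q3, q4, q5, q8} → {q0, q1, q2, q3, q4, q6}.
Read '0': {q0, q1, q2, q3, q4, q6} → {q0, q1, q2, q3, q4, q5, q6, q7, q8}.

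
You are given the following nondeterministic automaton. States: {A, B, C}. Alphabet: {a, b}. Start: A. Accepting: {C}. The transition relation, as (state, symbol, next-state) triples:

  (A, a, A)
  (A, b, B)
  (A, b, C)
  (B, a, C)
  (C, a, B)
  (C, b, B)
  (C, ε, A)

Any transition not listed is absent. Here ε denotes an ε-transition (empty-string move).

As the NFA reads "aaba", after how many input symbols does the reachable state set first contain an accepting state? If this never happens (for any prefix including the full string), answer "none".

Start in {A}.
Read 'a': A→{A}; now {A}.
Read 'a': A→{A}; now {A}.
Read 'b': A→{B, C}; union {B, C}; ε-closure = {A, B, C}.
None of the earlier sets intersect F, but {A, B, C} does.

3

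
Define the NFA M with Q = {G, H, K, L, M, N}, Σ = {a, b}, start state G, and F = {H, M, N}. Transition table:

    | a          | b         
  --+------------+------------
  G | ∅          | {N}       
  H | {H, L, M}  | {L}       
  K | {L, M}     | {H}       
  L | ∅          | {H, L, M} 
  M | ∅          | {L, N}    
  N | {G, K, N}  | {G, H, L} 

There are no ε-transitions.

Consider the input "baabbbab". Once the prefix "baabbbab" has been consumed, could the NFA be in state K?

No

Start in {G}.
Read 'b': {G} → {N}.
Read 'a': {N} → {G, K, N}.
Read 'a': {G, K, N} → {G, K, L, M, N}.
Read 'b': {G, K, L, M, N} → {G, H, L, M, N}.
Read 'b': {G, H, L, M, N} → {G, H, L, M, N}.
Read 'b': {G, H, L, M, N} → {G, H, L, M, N}.
Read 'a': {G, H, L, M, N} → {G, H, K, L, M, N}.
Read 'b': {G, H, K, L, M, N} → {G, H, L, M, N}.
State K is not in {G, H, L, M, N}.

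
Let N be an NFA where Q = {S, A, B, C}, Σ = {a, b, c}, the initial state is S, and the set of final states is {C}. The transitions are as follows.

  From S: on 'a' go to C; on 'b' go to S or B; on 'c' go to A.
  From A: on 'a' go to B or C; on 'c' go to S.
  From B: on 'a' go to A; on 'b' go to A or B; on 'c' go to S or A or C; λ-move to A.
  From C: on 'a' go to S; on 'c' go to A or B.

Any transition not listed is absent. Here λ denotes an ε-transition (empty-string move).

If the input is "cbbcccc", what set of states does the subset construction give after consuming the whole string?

Start in {S}.
Read 'c': S→{A}; now {A}.
Read 'b': A→∅; now ∅.
The set is empty and remains empty for the remaining 5 symbols.

∅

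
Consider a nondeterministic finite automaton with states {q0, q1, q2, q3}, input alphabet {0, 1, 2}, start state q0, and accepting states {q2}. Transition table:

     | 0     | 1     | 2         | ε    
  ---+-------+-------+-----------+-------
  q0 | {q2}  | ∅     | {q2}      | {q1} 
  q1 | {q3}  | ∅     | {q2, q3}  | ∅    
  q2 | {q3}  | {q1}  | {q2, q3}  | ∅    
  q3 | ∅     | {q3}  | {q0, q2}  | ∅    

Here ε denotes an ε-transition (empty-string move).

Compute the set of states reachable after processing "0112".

{q0, q1, q2}

Start: ε-closure({q0}) = {q0, q1}.
Read '0': q0→{q2}, q1→{q3}; now {q2, q3}.
Read '1': q2→{q1}, q3→{q3}; now {q1, q3}.
Read '1': q1→∅, q3→{q3}; now {q3}.
Read '2': q3→{q0, q2}; union {q0, q2}; ε-closure = {q0, q1, q2}.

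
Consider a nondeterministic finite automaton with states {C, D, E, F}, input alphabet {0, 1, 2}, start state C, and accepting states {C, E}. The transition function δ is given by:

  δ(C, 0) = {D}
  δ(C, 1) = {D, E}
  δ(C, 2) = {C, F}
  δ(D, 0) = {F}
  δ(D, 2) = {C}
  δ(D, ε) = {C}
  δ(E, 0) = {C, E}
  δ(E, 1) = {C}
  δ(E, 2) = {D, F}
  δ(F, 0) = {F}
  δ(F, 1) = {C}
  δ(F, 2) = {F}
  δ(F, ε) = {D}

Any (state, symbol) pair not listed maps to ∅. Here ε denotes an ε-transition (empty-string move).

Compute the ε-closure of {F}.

{C, D, F}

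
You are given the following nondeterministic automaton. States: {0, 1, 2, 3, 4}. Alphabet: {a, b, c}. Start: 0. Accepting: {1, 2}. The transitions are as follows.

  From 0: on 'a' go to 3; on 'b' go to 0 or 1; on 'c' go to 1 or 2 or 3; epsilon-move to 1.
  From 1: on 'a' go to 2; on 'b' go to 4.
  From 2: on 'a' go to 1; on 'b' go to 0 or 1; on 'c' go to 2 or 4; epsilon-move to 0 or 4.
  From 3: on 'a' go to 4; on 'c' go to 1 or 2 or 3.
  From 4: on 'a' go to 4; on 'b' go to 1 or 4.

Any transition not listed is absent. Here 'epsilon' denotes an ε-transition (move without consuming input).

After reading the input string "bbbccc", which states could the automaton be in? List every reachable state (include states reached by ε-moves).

Start: ε-closure({0}) = {0, 1}.
Read 'b': 0→{0, 1}, 1→{4}; now {0, 1, 4}.
Read 'b': 0→{0, 1}, 1→{4}, 4→{1, 4}; now {0, 1, 4}.
Read 'b': 0→{0, 1}, 1→{4}, 4→{1, 4}; now {0, 1, 4}.
Read 'c': 0→{1, 2, 3}, 1→∅, 4→∅; union {1, 2, 3}; ε-closure = {0, 1, 2, 3, 4}.
Read 'c': 0→{1, 2, 3}, 1→∅, 2→{2, 4}, 3→{1, 2, 3}, 4→∅; union {1, 2, 3, 4}; ε-closure = {0, 1, 2, 3, 4}.
Read 'c': 0→{1, 2, 3}, 1→∅, 2→{2, 4}, 3→{1, 2, 3}, 4→∅; union {1, 2, 3, 4}; ε-closure = {0, 1, 2, 3, 4}.

{0, 1, 2, 3, 4}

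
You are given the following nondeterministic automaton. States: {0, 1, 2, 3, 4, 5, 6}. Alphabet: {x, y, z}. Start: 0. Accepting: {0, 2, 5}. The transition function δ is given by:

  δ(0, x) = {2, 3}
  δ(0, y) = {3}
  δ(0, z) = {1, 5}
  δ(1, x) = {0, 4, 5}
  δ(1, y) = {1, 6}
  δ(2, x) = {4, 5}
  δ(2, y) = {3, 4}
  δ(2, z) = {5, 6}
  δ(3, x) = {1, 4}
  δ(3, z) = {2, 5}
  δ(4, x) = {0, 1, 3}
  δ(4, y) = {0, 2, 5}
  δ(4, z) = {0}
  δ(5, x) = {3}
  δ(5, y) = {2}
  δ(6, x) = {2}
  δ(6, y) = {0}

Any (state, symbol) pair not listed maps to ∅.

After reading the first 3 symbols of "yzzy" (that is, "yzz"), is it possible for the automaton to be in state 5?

Yes

Start in {0}.
Read 'y': 0→{3}; now {3}.
Read 'z': 3→{2, 5}; now {2, 5}.
Read 'z': 2→{5, 6}, 5→∅; now {5, 6}.
State 5 is in {5, 6}.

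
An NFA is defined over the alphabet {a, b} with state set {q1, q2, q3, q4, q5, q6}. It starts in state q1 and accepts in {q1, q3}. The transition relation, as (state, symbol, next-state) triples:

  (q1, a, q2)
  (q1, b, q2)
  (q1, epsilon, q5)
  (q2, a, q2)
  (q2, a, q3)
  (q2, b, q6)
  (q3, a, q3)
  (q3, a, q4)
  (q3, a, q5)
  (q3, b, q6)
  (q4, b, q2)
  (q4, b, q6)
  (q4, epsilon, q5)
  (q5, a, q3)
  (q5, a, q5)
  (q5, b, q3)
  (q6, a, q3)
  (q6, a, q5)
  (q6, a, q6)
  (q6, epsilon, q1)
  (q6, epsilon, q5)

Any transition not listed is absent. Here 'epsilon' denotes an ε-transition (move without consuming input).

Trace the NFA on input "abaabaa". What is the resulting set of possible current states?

Start: ε-closure({q1}) = {q1, q5}.
Read 'a': {q1, q5} → {q2, q3, q5}.
Read 'b': {q2, q3, q5} → {q1, q3, q5, q6}.
Read 'a': {q1, q3, q5, q6} → {q1, q2, q3, q4, q5, q6}.
Read 'a': {q1, q2, q3, q4, q5, q6} → {q1, q2, q3, q4, q5, q6}.
Read 'b': {q1, q2, q3, q4, q5, q6} → {q1, q2, q3, q5, q6}.
Read 'a': {q1, q2, q3, q5, q6} → {q1, q2, q3, q4, q5, q6}.
Read 'a': {q1, q2, q3, q4, q5, q6} → {q1, q2, q3, q4, q5, q6}.

{q1, q2, q3, q4, q5, q6}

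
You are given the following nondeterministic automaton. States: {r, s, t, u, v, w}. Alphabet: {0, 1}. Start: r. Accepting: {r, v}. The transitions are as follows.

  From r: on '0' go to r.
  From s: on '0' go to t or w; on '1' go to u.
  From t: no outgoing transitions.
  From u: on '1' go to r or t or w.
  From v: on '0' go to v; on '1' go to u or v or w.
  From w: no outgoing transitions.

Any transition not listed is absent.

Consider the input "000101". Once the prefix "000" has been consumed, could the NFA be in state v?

No

Start in {r}.
Read '0': {r} → {r}.
Read '0': {r} → {r}.
Read '0': {r} → {r}.
State v is not in {r}.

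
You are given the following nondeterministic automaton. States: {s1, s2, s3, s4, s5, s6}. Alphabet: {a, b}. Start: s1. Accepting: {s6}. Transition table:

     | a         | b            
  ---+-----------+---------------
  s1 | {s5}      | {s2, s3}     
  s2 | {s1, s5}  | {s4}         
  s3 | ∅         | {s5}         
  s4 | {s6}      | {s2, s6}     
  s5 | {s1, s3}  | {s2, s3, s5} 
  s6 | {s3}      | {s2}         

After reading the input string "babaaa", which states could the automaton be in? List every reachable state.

{s1, s3, s5}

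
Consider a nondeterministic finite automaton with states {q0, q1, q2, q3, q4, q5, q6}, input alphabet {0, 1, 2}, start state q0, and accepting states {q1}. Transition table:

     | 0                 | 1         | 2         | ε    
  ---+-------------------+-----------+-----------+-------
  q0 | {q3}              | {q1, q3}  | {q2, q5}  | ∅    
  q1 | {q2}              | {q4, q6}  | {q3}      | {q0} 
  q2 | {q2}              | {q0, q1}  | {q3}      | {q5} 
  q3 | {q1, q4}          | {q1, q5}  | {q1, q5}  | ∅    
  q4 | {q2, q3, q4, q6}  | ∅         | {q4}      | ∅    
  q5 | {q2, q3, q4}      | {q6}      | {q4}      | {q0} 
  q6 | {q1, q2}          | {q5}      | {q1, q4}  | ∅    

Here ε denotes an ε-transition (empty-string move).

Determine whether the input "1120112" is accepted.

Yes

Start in {q0}.
Read '1': {q0} → {q0, q1, q3}.
Read '1': {q0, q1, q3} → {q0, q1, q3, q4, q5, q6}.
Read '2': {q0, q1, q3, q4, q5, q6} → {q0, q1, q2, q3, q4, q5}.
Read '0': {q0, q1, q2, q3, q4, q5} → {q0, q1, q2, q3, q4, q5, q6}.
Read '1': {q0, q1, q2, q3, q4, q5, q6} → {q0, q1, q3, q4, q5, q6}.
Read '1': {q0, q1, q3, q4, q5, q6} → {q0, q1, q3, q4, q5, q6}.
Read '2': {q0, q1, q3, q4, q5, q6} → {q0, q1, q2, q3, q4, q5}.
The final set {q0, q1, q2, q3, q4, q5} contains the accepting state q1.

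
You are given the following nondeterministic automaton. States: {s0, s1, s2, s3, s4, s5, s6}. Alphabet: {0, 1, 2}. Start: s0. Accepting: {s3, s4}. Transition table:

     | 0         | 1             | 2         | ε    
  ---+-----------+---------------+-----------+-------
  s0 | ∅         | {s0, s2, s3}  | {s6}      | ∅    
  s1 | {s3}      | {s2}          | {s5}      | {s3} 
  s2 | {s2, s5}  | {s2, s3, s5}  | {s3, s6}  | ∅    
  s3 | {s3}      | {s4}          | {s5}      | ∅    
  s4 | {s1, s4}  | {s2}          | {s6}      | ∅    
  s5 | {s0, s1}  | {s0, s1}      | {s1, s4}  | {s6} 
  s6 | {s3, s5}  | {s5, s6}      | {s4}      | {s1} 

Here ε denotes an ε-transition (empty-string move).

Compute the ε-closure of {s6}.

{s1, s3, s6}

Begin with {s6}.
ε-move s6 → s1; add s1.
ε-move s1 → s3; add s3.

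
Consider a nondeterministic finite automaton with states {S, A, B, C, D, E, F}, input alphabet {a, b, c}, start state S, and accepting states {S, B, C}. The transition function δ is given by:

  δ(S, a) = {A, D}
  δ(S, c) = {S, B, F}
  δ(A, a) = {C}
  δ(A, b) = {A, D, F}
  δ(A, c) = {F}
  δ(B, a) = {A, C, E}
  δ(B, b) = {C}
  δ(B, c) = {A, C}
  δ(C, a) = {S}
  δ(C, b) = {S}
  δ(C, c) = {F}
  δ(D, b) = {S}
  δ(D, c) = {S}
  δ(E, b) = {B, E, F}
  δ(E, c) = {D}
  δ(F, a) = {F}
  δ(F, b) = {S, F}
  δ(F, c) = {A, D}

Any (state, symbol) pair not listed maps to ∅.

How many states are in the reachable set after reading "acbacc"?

5

Start in {S}.
Read 'a': {S} → {A, D}.
Read 'c': {A, D} → {S, F}.
Read 'b': {S, F} → {S, F}.
Read 'a': {S, F} → {A, D, F}.
Read 'c': {A, D, F} → {S, A, D, F}.
Read 'c': {S, A, D, F} → {S, A, B, D, F}.
That set has 5 states.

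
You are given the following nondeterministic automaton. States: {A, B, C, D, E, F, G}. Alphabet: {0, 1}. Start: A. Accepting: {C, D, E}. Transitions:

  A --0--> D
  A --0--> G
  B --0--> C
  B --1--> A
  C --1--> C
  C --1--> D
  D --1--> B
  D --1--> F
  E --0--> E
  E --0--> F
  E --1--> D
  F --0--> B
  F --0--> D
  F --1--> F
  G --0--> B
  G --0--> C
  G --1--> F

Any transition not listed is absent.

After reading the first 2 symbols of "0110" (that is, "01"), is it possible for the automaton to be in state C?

Start in {A}.
Read '0': A→{D, G}; now {D, G}.
Read '1': D→{B, F}, G→{F}; now {B, F}.
State C is not in {B, F}.

No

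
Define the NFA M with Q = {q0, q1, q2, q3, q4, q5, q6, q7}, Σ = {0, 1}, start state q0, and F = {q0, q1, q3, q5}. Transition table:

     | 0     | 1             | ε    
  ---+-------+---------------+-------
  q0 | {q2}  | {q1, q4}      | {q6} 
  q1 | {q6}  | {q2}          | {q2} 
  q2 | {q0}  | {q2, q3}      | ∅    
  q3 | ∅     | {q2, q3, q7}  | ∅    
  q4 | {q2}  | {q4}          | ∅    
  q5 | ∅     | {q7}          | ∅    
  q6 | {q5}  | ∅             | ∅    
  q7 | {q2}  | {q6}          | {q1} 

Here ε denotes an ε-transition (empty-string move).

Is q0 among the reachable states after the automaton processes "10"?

Yes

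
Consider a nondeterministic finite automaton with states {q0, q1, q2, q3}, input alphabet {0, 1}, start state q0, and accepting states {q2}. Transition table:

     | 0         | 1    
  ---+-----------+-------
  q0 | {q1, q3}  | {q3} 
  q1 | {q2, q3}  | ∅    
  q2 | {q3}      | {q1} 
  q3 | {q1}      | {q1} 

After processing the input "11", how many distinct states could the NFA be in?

1

Start in {q0}.
Read '1': q0→{q3}; now {q3}.
Read '1': q3→{q1}; now {q1}.
That set has 1 state.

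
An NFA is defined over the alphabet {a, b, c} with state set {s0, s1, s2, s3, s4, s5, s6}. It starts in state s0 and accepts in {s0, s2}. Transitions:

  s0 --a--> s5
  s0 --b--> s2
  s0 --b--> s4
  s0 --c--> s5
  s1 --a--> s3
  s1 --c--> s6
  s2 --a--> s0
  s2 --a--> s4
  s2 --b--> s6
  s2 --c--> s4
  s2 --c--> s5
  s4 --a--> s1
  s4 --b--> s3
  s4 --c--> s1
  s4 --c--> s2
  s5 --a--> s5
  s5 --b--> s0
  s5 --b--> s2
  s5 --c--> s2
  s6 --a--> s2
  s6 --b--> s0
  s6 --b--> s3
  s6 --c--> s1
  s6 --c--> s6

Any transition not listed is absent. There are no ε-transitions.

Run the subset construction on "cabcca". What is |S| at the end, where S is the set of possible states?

3

Start in {s0}.
Read 'c': s0→{s5}; now {s5}.
Read 'a': s5→{s5}; now {s5}.
Read 'b': s5→{s0, s2}; now {s0, s2}.
Read 'c': s0→{s5}, s2→{s4, s5}; now {s4, s5}.
Read 'c': s4→{s1, s2}, s5→{s2}; now {s1, s2}.
Read 'a': s1→{s3}, s2→{s0, s4}; now {s0, s3, s4}.
That set has 3 states.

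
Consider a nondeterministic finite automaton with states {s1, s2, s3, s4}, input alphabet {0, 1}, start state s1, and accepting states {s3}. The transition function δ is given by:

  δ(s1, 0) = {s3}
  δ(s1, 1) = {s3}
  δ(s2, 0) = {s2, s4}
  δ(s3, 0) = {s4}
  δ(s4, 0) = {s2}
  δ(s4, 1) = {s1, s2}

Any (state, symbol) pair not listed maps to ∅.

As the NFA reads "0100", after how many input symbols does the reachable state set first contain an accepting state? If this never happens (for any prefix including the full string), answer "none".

1

Start in {s1}.
Read '0': {s1} → {s3}.
None of the earlier sets intersect F, but {s3} does.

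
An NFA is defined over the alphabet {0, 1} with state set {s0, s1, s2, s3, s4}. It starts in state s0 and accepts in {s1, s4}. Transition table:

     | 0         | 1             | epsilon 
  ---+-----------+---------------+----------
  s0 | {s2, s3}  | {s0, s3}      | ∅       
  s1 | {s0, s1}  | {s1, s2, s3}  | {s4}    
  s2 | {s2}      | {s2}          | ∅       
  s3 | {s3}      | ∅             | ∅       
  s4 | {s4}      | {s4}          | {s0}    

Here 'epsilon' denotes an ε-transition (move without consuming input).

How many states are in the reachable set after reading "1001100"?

1

Start in {s0}.
Read '1': {s0} → {s0, s3}.
Read '0': {s0, s3} → {s2, s3}.
Read '0': {s2, s3} → {s2, s3}.
Read '1': {s2, s3} → {s2}.
Read '1': {s2} → {s2}.
Read '0': {s2} → {s2}.
Read '0': {s2} → {s2}.
That set has 1 state.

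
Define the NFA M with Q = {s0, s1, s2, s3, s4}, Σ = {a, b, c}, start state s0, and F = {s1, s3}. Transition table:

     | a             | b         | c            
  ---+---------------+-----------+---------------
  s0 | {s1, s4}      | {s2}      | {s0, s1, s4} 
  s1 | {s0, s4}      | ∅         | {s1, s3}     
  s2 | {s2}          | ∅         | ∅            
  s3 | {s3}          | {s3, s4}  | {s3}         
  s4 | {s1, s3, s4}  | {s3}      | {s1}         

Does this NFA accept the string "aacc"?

Yes

Start in {s0}.
Read 'a': s0→{s1, s4}; now {s1, s4}.
Read 'a': s1→{s0, s4}, s4→{s1, s3, s4}; now {s0, s1, s3, s4}.
Read 'c': s0→{s0, s1, s4}, s1→{s1, s3}, s3→{s3}, s4→{s1}; now {s0, s1, s3, s4}.
Read 'c': s0→{s0, s1, s4}, s1→{s1, s3}, s3→{s3}, s4→{s1}; now {s0, s1, s3, s4}.
The final set {s0, s1, s3, s4} contains the accepting states s1, s3.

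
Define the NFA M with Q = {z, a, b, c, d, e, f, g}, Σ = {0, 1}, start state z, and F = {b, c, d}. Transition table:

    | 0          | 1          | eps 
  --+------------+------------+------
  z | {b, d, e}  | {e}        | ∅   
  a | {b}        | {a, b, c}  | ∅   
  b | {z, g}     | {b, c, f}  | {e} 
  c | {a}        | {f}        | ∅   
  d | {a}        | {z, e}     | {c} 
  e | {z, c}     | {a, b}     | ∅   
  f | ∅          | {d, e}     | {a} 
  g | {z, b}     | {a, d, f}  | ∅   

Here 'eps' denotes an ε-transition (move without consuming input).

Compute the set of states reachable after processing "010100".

{z, a, b, c, d, e, g}

Start in {z}.
Read '0': {z} → {b, c, d, e}.
Read '1': {b, c, d, e} → {z, a, b, c, e, f}.
Read '0': {z, a, b, c, e, f} → {z, a, b, c, d, e, g}.
Read '1': {z, a, b, c, d, e, g} → {z, a, b, c, d, e, f}.
Read '0': {z, a, b, c, d, e, f} → {z, a, b, c, d, e, g}.
Read '0': {z, a, b, c, d, e, g} → {z, a, b, c, d, e, g}.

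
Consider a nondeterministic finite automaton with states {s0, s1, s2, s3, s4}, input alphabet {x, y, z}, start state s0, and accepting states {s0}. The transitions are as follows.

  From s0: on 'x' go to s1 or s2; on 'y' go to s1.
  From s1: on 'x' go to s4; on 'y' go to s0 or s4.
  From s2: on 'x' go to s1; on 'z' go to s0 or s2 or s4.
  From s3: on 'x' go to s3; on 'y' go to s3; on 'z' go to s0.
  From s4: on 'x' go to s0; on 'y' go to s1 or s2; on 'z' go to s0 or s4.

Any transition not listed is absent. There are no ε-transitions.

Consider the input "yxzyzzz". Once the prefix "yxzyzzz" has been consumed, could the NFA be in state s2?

Yes

Start in {s0}.
Read 'y': s0→{s1}; now {s1}.
Read 'x': s1→{s4}; now {s4}.
Read 'z': s4→{s0, s4}; now {s0, s4}.
Read 'y': s0→{s1}, s4→{s1, s2}; now {s1, s2}.
Read 'z': s1→∅, s2→{s0, s2, s4}; now {s0, s2, s4}.
Read 'z': s0→∅, s2→{s0, s2, s4}, s4→{s0, s4}; now {s0, s2, s4}.
Read 'z': s0→∅, s2→{s0, s2, s4}, s4→{s0, s4}; now {s0, s2, s4}.
State s2 is in {s0, s2, s4}.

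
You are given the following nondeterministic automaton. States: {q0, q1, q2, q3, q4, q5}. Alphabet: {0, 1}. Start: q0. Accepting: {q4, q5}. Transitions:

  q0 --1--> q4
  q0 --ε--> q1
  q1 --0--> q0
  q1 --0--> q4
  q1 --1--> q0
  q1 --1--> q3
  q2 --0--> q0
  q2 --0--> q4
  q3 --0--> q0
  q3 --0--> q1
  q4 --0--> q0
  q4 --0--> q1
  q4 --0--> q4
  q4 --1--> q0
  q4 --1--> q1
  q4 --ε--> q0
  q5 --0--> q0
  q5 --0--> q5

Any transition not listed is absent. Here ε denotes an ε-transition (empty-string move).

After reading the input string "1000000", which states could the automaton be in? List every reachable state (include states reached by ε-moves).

{q0, q1, q4}

Start: ε-closure({q0}) = {q0, q1}.
Read '1': {q0, q1} → {q0, q1, q3, q4}.
Read '0': {q0, q1, q3, q4} → {q0, q1, q4}.
Read '0': {q0, q1, q4} → {q0, q1, q4}.
Read '0': {q0, q1, q4} → {q0, q1, q4}.
Read '0': {q0, q1, q4} → {q0, q1, q4}.
Read '0': {q0, q1, q4} → {q0, q1, q4}.
Read '0': {q0, q1, q4} → {q0, q1, q4}.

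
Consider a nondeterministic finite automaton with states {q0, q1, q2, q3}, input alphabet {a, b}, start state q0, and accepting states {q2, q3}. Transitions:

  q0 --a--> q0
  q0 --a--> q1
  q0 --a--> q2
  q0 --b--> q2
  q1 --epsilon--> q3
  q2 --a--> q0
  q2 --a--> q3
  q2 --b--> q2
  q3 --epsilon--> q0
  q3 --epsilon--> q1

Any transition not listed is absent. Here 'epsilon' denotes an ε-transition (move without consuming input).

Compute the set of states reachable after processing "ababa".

{q0, q1, q3}

Start in {q0}.
Read 'a': {q0} → {q0, q1, q2, q3}.
Read 'b': {q0, q1, q2, q3} → {q2}.
Read 'a': {q2} → {q0, q1, q3}.
Read 'b': {q0, q1, q3} → {q2}.
Read 'a': {q2} → {q0, q1, q3}.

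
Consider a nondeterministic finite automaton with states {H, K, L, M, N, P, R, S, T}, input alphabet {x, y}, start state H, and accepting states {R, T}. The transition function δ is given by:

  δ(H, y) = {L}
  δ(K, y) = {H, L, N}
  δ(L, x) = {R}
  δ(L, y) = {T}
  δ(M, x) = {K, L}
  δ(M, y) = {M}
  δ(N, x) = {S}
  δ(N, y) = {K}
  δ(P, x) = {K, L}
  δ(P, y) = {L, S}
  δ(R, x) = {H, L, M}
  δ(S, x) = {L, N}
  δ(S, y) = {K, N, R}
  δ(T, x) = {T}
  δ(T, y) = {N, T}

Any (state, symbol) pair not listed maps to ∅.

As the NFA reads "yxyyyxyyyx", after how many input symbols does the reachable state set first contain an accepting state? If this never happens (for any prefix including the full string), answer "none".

2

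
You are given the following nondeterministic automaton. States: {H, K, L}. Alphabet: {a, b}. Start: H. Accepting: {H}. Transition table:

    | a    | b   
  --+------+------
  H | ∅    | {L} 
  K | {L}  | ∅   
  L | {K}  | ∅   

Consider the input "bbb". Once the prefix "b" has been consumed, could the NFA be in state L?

Start in {H}.
Read 'b': H→{L}; now {L}.
State L is in {L}.

Yes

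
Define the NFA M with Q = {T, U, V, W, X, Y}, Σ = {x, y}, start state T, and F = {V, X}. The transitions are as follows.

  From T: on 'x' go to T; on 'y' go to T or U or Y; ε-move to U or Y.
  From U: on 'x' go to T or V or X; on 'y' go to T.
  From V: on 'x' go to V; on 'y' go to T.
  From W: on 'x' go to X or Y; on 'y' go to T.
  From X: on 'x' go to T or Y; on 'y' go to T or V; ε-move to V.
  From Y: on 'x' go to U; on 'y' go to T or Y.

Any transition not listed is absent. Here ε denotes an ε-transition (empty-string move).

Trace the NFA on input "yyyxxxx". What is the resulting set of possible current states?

{T, U, V, X, Y}

Start: ε-closure({T}) = {T, U, Y}.
Read 'y': T→{T, U, Y}, U→{T}, Y→{T, Y}; now {T, U, Y}.
Read 'y': T→{T, U, Y}, U→{T}, Y→{T, Y}; now {T, U, Y}.
Read 'y': T→{T, U, Y}, U→{T}, Y→{T, Y}; now {T, U, Y}.
Read 'x': T→{T}, U→{T, V, X}, Y→{U}; union {T, U, V, X}; ε-closure = {T, U, V, X, Y}.
Read 'x': T→{T}, U→{T, V, X}, V→{V}, X→{T, Y}, Y→{U}; now {T, U, V, X, Y}.
Read 'x': T→{T}, U→{T, V, X}, V→{V}, X→{T, Y}, Y→{U}; now {T, U, V, X, Y}.
Read 'x': T→{T}, U→{T, V, X}, V→{V}, X→{T, Y}, Y→{U}; now {T, U, V, X, Y}.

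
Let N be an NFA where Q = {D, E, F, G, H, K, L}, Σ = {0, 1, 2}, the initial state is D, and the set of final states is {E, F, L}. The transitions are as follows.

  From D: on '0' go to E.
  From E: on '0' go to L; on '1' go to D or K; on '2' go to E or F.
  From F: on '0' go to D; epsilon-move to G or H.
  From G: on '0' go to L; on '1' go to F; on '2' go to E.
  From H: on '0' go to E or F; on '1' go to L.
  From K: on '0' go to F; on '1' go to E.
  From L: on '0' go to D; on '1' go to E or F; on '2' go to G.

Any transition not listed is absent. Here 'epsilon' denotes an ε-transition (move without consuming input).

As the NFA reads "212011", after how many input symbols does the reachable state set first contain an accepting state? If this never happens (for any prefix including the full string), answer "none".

none

Start in {D}.
Read '2': D→∅; now ∅.
The set is empty and remains empty for the remaining 5 symbols.
No reachable set along the way intersects F.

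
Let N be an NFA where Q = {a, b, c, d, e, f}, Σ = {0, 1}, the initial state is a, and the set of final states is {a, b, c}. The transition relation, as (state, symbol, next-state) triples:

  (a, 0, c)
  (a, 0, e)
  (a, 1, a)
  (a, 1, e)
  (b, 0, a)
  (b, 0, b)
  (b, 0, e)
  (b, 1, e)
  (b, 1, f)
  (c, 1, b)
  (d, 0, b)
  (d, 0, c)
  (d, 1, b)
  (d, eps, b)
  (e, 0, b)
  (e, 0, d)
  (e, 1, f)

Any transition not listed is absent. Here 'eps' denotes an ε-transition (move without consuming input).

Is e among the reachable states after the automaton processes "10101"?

Start in {a}.
Read '1': a→{a, e}; now {a, e}.
Read '0': a→{c, e}, e→{b, d}; now {b, c, d, e}.
Read '1': b→{e, f}, c→{b}, d→{b}, e→{f}; now {b, e, f}.
Read '0': b→{a, b, e}, e→{b, d}, f→∅; now {a, b, d, e}.
Read '1': a→{a, e}, b→{e, f}, d→{b}, e→{f}; now {a, b, e, f}.
State e is in {a, b, e, f}.

Yes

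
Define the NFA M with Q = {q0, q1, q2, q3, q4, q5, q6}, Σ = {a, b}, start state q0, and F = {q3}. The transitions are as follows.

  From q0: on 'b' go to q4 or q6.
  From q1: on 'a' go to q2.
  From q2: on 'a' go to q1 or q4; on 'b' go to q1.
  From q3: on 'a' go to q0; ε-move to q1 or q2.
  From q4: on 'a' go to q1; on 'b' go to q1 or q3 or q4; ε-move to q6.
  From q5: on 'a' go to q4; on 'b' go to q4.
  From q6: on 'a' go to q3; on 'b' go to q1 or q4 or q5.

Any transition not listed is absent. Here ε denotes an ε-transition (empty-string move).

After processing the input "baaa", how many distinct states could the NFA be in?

Start in {q0}.
Read 'b': {q0} → {q4, q6}.
Read 'a': {q4, q6} → {q1, q2, q3}.
Read 'a': {q1, q2, q3} → {q0, q1, q2, q4, q6}.
Read 'a': {q0, q1, q2, q4, q6} → {q1, q2, q3, q4, q6}.
That set has 5 states.

5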